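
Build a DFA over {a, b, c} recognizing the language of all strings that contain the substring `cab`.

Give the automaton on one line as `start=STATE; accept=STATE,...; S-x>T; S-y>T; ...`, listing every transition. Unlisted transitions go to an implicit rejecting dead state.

start=S0; accept=S3; S0-a>S0; S0-b>S0; S0-c>S1; S1-a>S2; S1-b>S0; S1-c>S1; S2-a>S0; S2-b>S3; S2-c>S1; S3-a>S3; S3-b>S3; S3-c>S3

States S0..S2 record the length of the longest prefix of `cab` that matches the current input suffix. Reaching S3 means `cab` has been seen, and we stay there forever. Accept from S3.
4 states suffice.
        a   b   c  
>  S0   S0  S0  S1 
   S1   S2  S0  S1 
   S2   S0  S3  S1 
 * S3   S3  S3  S3 
(> = start, * = accepting)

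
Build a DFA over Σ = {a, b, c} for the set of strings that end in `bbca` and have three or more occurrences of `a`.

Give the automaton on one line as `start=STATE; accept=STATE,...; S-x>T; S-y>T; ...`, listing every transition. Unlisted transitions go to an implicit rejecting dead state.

start=S0; accept=S21,S23; S0-a>S1; S0-b>S2; S0-c>S0; S1-a>S3; S1-b>S4; S1-c>S1; S2-a>S1; S2-b>S5; S2-c>S0; S3-a>S6; S3-b>S7; S3-c>S3; S4-a>S3; S4-b>S8; S4-c>S1; S5-a>S1; S5-b>S5; S5-c>S9; S6-a>S10; S6-b>S11; S6-c>S6; S7-a>S6; S7-b>S12; S7-c>S3; S8-a>S3; S8-b>S8; S8-c>S13; S9-a>S14; S9-b>S2; S9-c>S0; S10-a>S10; S10-b>S15; S10-c>S10; S11-a>S10; S11-b>S16; S11-c>S6; S12-a>S6; S12-b>S12; S12-c>S17; S13-a>S18; S13-b>S4; S13-c>S1; S14-a>S3; S14-b>S4; S14-c>S1; S15-a>S10; S15-b>S19; S15-c>S10; S16-a>S10; S16-b>S16; S16-c>S20; S17-a>S21; S17-b>S7; S17-c>S3; S18-a>S6; S18-b>S7; S18-c>S3; S19-a>S10; S19-b>S19; S19-c>S22; S20-a>S23; S20-b>S11; S20-c>S6; S21-a>S10; S21-b>S11; S21-c>S6; S22-a>S23; S22-b>S15; S22-c>S10; S23-a>S10; S23-b>S15; S23-c>S10

Handle the two conditions separately and then intersect. One (5 states) tracks how much of the suffix `bbca` has currently been matched; the other (5 states) tracks the count of `a`s, saturating at 4. Each combined state is a pair, one component from each; accept when both components accept.
A 24-state machine:
          a    b    c  
>  S0     S1   S2   S0 
   S1     S3   S4   S1 
   S2     S1   S5   S0 
   S3     S6   S7   S3 
   S4     S3   S8   S1 
   S5     S1   S5   S9 
   S6    S10  S11   S6 
   S7     S6  S12   S3 
   S8     S3   S8  S13 
   S9    S14   S2   S0 
   S10   S10  S15  S10 
   S11   S10  S16   S6 
   S12    S6  S12  S17 
   S13   S18   S4   S1 
   S14    S3   S4   S1 
   S15   S10  S19  S10 
   S16   S10  S16  S20 
   S17   S21   S7   S3 
   S18    S6   S7   S3 
   S19   S10  S19  S22 
   S20   S23  S11   S6 
 * S21   S10  S11   S6 
   S22   S23  S15  S10 
 * S23   S10  S15  S10 
(> = start, * = accepting)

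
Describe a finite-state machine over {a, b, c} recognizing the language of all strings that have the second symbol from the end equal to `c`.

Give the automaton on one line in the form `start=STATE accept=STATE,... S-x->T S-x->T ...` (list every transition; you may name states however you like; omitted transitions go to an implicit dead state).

Because acceptance depends on a position counted from the end, the machine has to buffer the most recent 2 symbols. Make each state the string of the last up-to-2 symbols read; on input `x` shift the window left and append `x`. Accept when the buffered window has length 2 and begins with `c`.
13 states suffice.
          a    b    c  
>  s0     s1   s2   s3 
   s1     s4   s5   s6 
   s2     s7   s8   s9 
   s3    s10  s11  s12 
   s4     s4   s5   s6 
   s5     s7   s8   s9 
   s6    s10  s11  s12 
   s7     s4   s5   s6 
   s8     s7   s8   s9 
   s9    s10  s11  s12 
 * s10    s4   s5   s6 
 * s11    s7   s8   s9 
 * s12   s10  s11  s12 
(> = start, * = accepting)

start=s0 accept=s10,s11,s12 s0-a->s1 s0-b->s2 s0-c->s3 s1-a->s4 s1-b->s5 s1-c->s6 s2-a->s7 s2-b->s8 s2-c->s9 s3-a->s10 s3-b->s11 s3-c->s12 s4-a->s4 s4-b->s5 s4-c->s6 s5-a->s7 s5-b->s8 s5-c->s9 s6-a->s10 s6-b->s11 s6-c->s12 s7-a->s4 s7-b->s5 s7-c->s6 s8-a->s7 s8-b->s8 s8-c->s9 s9-a->s10 s9-b->s11 s9-c->s12 s10-a->s4 s10-b->s5 s10-c->s6 s11-a->s7 s11-b->s8 s11-c->s9 s12-a->s10 s12-b->s11 s12-c->s12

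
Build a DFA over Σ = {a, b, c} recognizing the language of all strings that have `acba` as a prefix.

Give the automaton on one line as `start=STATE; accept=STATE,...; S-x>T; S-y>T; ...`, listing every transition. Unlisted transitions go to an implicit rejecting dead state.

Walk along `acba` while the input agrees: from S0 take `a` to S1, and so on. Any deviation drops to the rejecting sink S5. Once S4 is reached the prefix is confirmed and every continuation is accepted.
        a   b   c  
>  S0   S1  S5  S5 
   S1   S5  S5  S2 
   S2   S5  S3  S5 
   S3   S4  S5  S5 
 * S4   S4  S4  S4 
   S5   S5  S5  S5 
(> = start, * = accepting)

start=S0; accept=S4; S0-a>S1; S0-b>S5; S0-c>S5; S1-a>S5; S1-b>S5; S1-c>S2; S2-a>S5; S2-b>S3; S2-c>S5; S3-a>S4; S3-b>S5; S3-c>S5; S4-a>S4; S4-b>S4; S4-c>S4; S5-a>S5; S5-b>S5; S5-c>S5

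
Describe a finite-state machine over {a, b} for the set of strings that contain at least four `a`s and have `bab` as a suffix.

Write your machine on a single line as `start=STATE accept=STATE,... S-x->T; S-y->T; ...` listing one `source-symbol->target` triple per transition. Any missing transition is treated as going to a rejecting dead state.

Build one automaton per condition and run them in lockstep. One (6 states) tracks the count of `a`s, saturating at 5; the other (4 states) tracks how much of the suffix `bab` has currently been matched. Each combined state is a pair, one component from each; accept when both components accept.
A 22-state machine:
          a    b  
>  S0     S1   S2 
   S1     S3   S4 
   S2     S5   S2 
   S3     S6   S7 
   S4     S8   S4 
   S5     S3   S9 
   S6    S10  S11 
   S7    S12   S7 
   S8     S6  S13 
   S9     S8   S4 
   S10   S14  S15 
   S11   S16  S11 
   S12   S10  S17 
   S13   S12   S7 
   S14   S14  S18 
   S15   S19  S15 
   S16   S14  S20 
   S17   S16  S11 
   S18   S19  S18 
   S19   S14  S21 
 * S20   S19  S15 
 * S21   S19  S18 
(> = start, * = accepting)

start=S0; accept=S20,S21; S0-a->S1; S0-b->S2; S1-a->S3; S1-b->S4; S2-a->S5; S2-b->S2; S3-a->S6; S3-b->S7; S4-a->S8; S4-b->S4; S5-a->S3; S5-b->S9; S6-a->S10; S6-b->S11; S7-a->S12; S7-b->S7; S8-a->S6; S8-b->S13; S9-a->S8; S9-b->S4; S10-a->S14; S10-b->S15; S11-a->S16; S11-b->S11; S12-a->S10; S12-b->S17; S13-a->S12; S13-b->S7; S14-a->S14; S14-b->S18; S15-a->S19; S15-b->S15; S16-a->S14; S16-b->S20; S17-a->S16; S17-b->S11; S18-a->S19; S18-b->S18; S19-a->S14; S19-b->S21; S20-a->S19; S20-b->S15; S21-a->S19; S21-b->S18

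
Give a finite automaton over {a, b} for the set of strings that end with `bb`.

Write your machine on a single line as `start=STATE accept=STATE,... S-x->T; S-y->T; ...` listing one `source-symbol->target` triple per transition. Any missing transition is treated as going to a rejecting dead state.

Remember how much of `bb` the current input suffix matches. State q0 means no match yet; q1 means the last symbol is `b`; q2 means the last 2 symbols are `bb`. Only q2 accepts. On a mismatch, fall back to the longest proper suffix that is still a prefix of `bb`.
A 3-state machine:
        a   b  
>  q0   q0  q1 
   q1   q0  q2 
 * q2   q0  q2 
(> = start, * = accepting)

start=q0; accept=q2; q0-a->q0; q0-b->q1; q1-a->q0; q1-b->q2; q2-a->q0; q2-b->q2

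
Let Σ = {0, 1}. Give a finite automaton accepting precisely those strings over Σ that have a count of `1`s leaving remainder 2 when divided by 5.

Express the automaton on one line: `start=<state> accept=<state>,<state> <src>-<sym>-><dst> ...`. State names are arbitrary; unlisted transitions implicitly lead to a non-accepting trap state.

Keep the running count of `1`s modulo 5: each `1` advances along the cycle q0 → q1 → q2 → q3 → q4 → q0 while other symbols loop. Accept at q2.
        0   1  
>  q0   q0  q1 
   q1   q1  q2 
 * q2   q2  q3 
   q3   q3  q4 
   q4   q4  q0 
(> = start, * = accepting)

start=q0 accept=q2 q0-0->q0 q0-1->q1 q1-0->q1 q1-1->q2 q2-0->q2 q2-1->q3 q3-0->q3 q3-1->q4 q4-0->q4 q4-1->q0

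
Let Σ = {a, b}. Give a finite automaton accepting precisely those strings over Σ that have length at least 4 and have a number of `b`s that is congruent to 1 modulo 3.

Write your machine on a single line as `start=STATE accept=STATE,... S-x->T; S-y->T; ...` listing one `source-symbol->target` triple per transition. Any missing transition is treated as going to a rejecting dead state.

Build one automaton per condition and run them in lockstep. The first has 6 states tracking the input length, saturating at 5; the second has 3 states tracking the count of `b`s modulo 3. A product state is a pair (one from each), accepting exactly when both do.
A 15-state machine:
          a    b  
>  s0     s1   s2 
   s1     s3   s4 
   s2     s4   s5 
   s3     s6   s7 
   s4     s7   s8 
   s5     s8   s6 
   s6     s9  s10 
   s7    s10  s11 
   s8    s11   s9 
   s9    s12  s13 
 * s10   s13  s14 
   s11   s14  s12 
   s12   s12  s13 
 * s13   s13  s14 
   s14   s14  s12 
(> = start, * = accepting)

start=s0; accept=s10,s13; s0-a->s1; s0-b->s2; s1-a->s3; s1-b->s4; s2-a->s4; s2-b->s5; s3-a->s6; s3-b->s7; s4-a->s7; s4-b->s8; s5-a->s8; s5-b->s6; s6-a->s9; s6-b->s10; s7-a->s10; s7-b->s11; s8-a->s11; s8-b->s9; s9-a->s12; s9-b->s13; s10-a->s13; s10-b->s14; s11-a->s14; s11-b->s12; s12-a->s12; s12-b->s13; s13-a->s13; s13-b->s14; s14-a->s14; s14-b->s12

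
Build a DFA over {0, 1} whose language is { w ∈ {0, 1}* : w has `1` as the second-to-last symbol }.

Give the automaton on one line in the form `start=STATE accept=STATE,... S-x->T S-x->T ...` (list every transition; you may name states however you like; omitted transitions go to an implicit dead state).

Because acceptance depends on a position counted from the end, the machine has to buffer the most recent 2 symbols. Make each state the string of the last up-to-2 symbols read; on input `x` shift the window left and append `x`. Accept when the buffered window has length 2 and begins with `1`.
        0   1  
>  S0   S1  S2 
   S1   S3  S4 
   S2   S5  S6 
   S3   S3  S4 
   S4   S5  S6 
 * S5   S3  S4 
 * S6   S5  S6 
(> = start, * = accepting)

start=S0 accept=S5,S6 S0-0->S1 S0-1->S2 S1-0->S3 S1-1->S4 S2-0->S5 S2-1->S6 S3-0->S3 S3-1->S4 S4-0->S5 S4-1->S6 S5-0->S3 S5-1->S4 S6-0->S5 S6-1->S6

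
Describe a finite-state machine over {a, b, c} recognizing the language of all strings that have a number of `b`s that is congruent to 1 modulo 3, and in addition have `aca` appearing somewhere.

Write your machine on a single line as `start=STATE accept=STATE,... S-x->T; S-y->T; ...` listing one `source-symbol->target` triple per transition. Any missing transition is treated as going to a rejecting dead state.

start=s0; accept=s9; s0-a->s1; s0-b->s2; s0-c->s0; s1-a->s1; s1-b->s2; s1-c->s3; s2-a->s4; s2-b->s5; s2-c->s2; s3-a->s6; s3-b->s2; s3-c->s0; s4-a->s4; s4-b->s5; s4-c->s7; s5-a->s8; s5-b->s0; s5-c->s5; s6-a->s6; s6-b->s9; s6-c->s6; s7-a->s9; s7-b->s5; s7-c->s2; s8-a->s8; s8-b->s0; s8-c->s10; s9-a->s9; s9-b->s11; s9-c->s9; s10-a->s11; s10-b->s0; s10-c->s5; s11-a->s11; s11-b->s6; s11-c->s11

Run two small machines in parallel and take their product. The first has 3 states tracking the count of `b`s modulo 3; the second has 4 states tracking whether and how much of `aca` has been seen. A product state is a pair (one from each), accepting exactly when both do.
With 12 states:
          a    b    c  
>  s0     s1   s2   s0 
   s1     s1   s2   s3 
   s2     s4   s5   s2 
   s3     s6   s2   s0 
   s4     s4   s5   s7 
   s5     s8   s0   s5 
   s6     s6   s9   s6 
   s7     s9   s5   s2 
   s8     s8   s0  s10 
 * s9     s9  s11   s9 
   s10   s11   s0   s5 
   s11   s11   s6  s11 
(> = start, * = accepting)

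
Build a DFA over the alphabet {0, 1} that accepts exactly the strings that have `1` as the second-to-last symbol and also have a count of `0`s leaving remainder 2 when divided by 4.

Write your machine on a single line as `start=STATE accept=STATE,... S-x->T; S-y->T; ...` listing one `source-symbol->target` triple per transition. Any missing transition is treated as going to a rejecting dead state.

Build one automaton per condition and run them in lockstep. The first has 7 states tracking the last 2 symbols read; the second has 4 states tracking the count of `0`s modulo 4. A product state is a pair (one from each), accepting exactly when both do. Minimizing collapses redundant product states.
An 8-state machine:
        0   1  
>  q0   q1  q0 
   q1   q2  q3 
   q2   q4  q5 
   q3   q6  q3 
   q4   q0  q4 
   q5   q4  q7 
 * q6   q4  q5 
 * q7   q4  q7 
(> = start, * = accepting)

start=q0; accept=q6,q7; q0-0->q1; q0-1->q0; q1-0->q2; q1-1->q3; q2-0->q4; q2-1->q5; q3-0->q6; q3-1->q3; q4-0->q0; q4-1->q4; q5-0->q4; q5-1->q7; q6-0->q4; q6-1->q5; q7-0->q4; q7-1->q7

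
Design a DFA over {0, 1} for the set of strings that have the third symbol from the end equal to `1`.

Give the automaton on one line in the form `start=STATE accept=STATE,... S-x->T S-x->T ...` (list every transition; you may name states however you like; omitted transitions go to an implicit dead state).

start=A accept=L,M,N,O A-0->B A-1->C B-0->D B-1->E C-0->F C-1->G D-0->H D-1->I E-0->J E-1->K F-0->L F-1->M G-0->N G-1->O H-0->H H-1->I I-0->J I-1->K J-0->L J-1->M K-0->N K-1->O L-0->H L-1->I M-0->J M-1->K N-0->L N-1->M O-0->N O-1->O

A DFA must remember the last 3 symbols (since which symbol is third-to-last isn't known until the input ends). Use one state per possible window of the last ≤3 symbols; accept from those whose window starts with `1`.
With 15 states:
       0  1 
>  A   B  C 
   B   D  E 
   C   F  G 
   D   H  I 
   E   J  K 
   F   L  M 
   G   N  O 
   H   H  I 
   I   J  K 
   J   L  M 
   K   N  O 
 * L   H  I 
 * M   J  K 
 * N   L  M 
 * O   N  O 
(> = start, * = accepting)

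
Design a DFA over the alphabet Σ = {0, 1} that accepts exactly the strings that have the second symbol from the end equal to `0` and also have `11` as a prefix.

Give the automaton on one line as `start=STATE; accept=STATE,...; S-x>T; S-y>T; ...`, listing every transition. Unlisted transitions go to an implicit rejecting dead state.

Run two small machines in parallel and take their product. One (7 states) tracks the last 2 symbols read; the other (4 states) tracks whether the input so far still matches the prefix `11`. Each combined state is a pair, one component from each; accept when both components accept. Equivalent product states are then merged.
With 7 states:
        0   1  
>  S0   S1  S2 
   S1   S1  S1 
   S2   S1  S3 
   S3   S4  S3 
   S4   S5  S6 
 * S5   S5  S6 
 * S6   S4  S3 
(> = start, * = accepting)

start=S0; accept=S5,S6; S0-0>S1; S0-1>S2; S1-0>S1; S1-1>S1; S2-0>S1; S2-1>S3; S3-0>S4; S3-1>S3; S4-0>S5; S4-1>S6; S5-0>S5; S5-1>S6; S6-0>S4; S6-1>S3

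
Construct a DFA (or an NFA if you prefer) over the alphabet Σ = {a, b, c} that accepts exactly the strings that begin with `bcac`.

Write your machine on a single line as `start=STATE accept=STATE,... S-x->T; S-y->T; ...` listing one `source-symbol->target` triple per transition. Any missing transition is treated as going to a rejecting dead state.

Walk along `bcac` while the input agrees: from q0 take `b` to q1, and so on. Any deviation drops to the rejecting sink q5. Once q4 is reached the prefix is confirmed and every continuation is accepted.
        a   b   c  
>  q0   q5  q1  q5 
   q1   q5  q5  q2 
   q2   q3  q5  q5 
   q3   q5  q5  q4 
 * q4   q4  q4  q4 
   q5   q5  q5  q5 
(> = start, * = accepting)

start=q0; accept=q4; q0-a->q5; q0-b->q1; q0-c->q5; q1-a->q5; q1-b->q5; q1-c->q2; q2-a->q3; q2-b->q5; q2-c->q5; q3-a->q5; q3-b->q5; q3-c->q4; q4-a->q4; q4-b->q4; q4-c->q4; q5-a->q5; q5-b->q5; q5-c->q5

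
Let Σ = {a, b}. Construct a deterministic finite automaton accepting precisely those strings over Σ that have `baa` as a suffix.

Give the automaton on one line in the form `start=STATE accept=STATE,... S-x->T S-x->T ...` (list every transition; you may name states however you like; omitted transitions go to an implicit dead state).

start=S0 accept=S3 S0-a->S0 S0-b->S1 S1-a->S2 S1-b->S1 S2-a->S3 S2-b->S1 S3-a->S0 S3-b->S1

Let each state record the length of the longest suffix of the input read so far that is also a prefix of `baa`. S1 means the last symbol is `b`; S2 means the last 2 symbols are `ba`; S3 means the last 3 symbols are `baa`. Accept only at S3, where the string currently ends in `baa`.
A 4-state machine:
        a   b  
>  S0   S0  S1 
   S1   S2  S1 
   S2   S3  S1 
 * S3   S0  S1 
(> = start, * = accepting)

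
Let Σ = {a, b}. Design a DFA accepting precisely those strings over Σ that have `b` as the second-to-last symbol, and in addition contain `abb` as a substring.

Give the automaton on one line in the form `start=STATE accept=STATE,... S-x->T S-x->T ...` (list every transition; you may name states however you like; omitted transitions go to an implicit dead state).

Run two small machines in parallel and take their product. The first has 7 states tracking the last 2 symbols read; the second has 4 states tracking whether and how much of `abb` has been seen. A product state is a pair (one from each), accepting exactly when both do.
          a    b  
>  s0     s1   s2 
   s1     s3   s4 
   s2     s5   s6 
   s3     s3   s4 
   s4     s5   s7 
   s5     s3   s4 
   s6     s5   s6 
 * s7     s8   s7 
 * s8     s9  s10 
   s9     s9  s10 
   s10    s8   s7 
(> = start, * = accepting)

start=s0 accept=s7,s8 s0-a->s1 s0-b->s2 s1-a->s3 s1-b->s4 s2-a->s5 s2-b->s6 s3-a->s3 s3-b->s4 s4-a->s5 s4-b->s7 s5-a->s3 s5-b->s4 s6-a->s5 s6-b->s6 s7-a->s8 s7-b->s7 s8-a->s9 s8-b->s10 s9-a->s9 s9-b->s10 s10-a->s8 s10-b->s7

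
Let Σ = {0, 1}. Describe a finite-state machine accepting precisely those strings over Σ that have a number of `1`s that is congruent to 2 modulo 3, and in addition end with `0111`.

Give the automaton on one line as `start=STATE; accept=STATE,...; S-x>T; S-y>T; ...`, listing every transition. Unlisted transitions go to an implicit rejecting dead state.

start=A; accept=O; A-0>B; A-1>C; B-0>B; B-1>D; C-0>E; C-1>F; D-0>E; D-1>G; E-0>E; E-1>H; F-0>I; F-1>A; G-0>I; G-1>J; H-0>I; H-1>K; I-0>I; I-1>L; J-0>B; J-1>C; K-0>B; K-1>M; L-0>B; L-1>N; M-0>E; M-1>F; N-0>E; N-1>O; O-0>I; O-1>A

Build one automaton per condition and run them in lockstep. One (3 states) tracks the count of `1`s modulo 3; the other (5 states) tracks how much of the suffix `0111` has currently been matched. Each combined state is a pair, one component from each; accept when both components accept.
A 15-state machine:
       0  1 
>  A   B  C 
   B   B  D 
   C   E  F 
   D   E  G 
   E   E  H 
   F   I  A 
   G   I  J 
   H   I  K 
   I   I  L 
   J   B  C 
   K   B  M 
   L   B  N 
   M   E  F 
   N   E  O 
 * O   I  A 
(> = start, * = accepting)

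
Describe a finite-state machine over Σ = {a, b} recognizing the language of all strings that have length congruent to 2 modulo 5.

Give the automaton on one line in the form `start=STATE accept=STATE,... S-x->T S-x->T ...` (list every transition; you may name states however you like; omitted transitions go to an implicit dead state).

Count input length modulo 5: every symbol advances one step around the cycle s0 → s1 → s2 → s3 → s4 → s0. Accept at s2.
5 states suffice.
        a   b  
>  s0   s1  s1 
   s1   s2  s2 
 * s2   s3  s3 
   s3   s4  s4 
   s4   s0  s0 
(> = start, * = accepting)

start=s0 accept=s2 s0-a->s1 s0-b->s1 s1-a->s2 s1-b->s2 s2-a->s3 s2-b->s3 s3-a->s4 s3-b->s4 s4-a->s0 s4-b->s0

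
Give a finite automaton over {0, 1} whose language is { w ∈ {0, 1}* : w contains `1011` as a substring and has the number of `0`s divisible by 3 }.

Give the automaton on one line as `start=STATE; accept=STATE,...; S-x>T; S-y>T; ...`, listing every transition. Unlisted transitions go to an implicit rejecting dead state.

Build one automaton per condition and run them in lockstep. One (5 states) tracks whether and how much of `1011` has been seen; the other (3 states) tracks the count of `0`s modulo 3. Each combined state is a pair, one component from each; accept when both components accept.
       0  1 
>  A   B  C 
   B   D  E 
   C   F  C 
   D   A  G 
   E   H  E 
   F   D  I 
   G   J  G 
   H   A  K 
   I   H  L 
   J   B  M 
   K   J  N 
   L   N  L 
   M   F  O 
   N   O  N 
 * O   L  O 
(> = start, * = accepting)

start=A; accept=O; A-0>B; A-1>C; B-0>D; B-1>E; C-0>F; C-1>C; D-0>A; D-1>G; E-0>H; E-1>E; F-0>D; F-1>I; G-0>J; G-1>G; H-0>A; H-1>K; I-0>H; I-1>L; J-0>B; J-1>M; K-0>J; K-1>N; L-0>N; L-1>L; M-0>F; M-1>O; N-0>O; N-1>N; O-0>L; O-1>O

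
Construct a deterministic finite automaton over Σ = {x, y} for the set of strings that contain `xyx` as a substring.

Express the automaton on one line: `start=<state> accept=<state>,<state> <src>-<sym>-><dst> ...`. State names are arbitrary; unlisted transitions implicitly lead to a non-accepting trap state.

start=q0 accept=q3 q0-x->q1 q0-y->q0 q1-x->q1 q1-y->q2 q2-x->q3 q2-y->q0 q3-x->q3 q3-y->q3

States q0..q2 record the length of the longest prefix of `xyx` that matches the current input suffix. Reaching q3 means `xyx` has been seen, and we stay there forever. Accept from q3.
A 4-state machine:
        x   y  
>  q0   q1  q0 
   q1   q1  q2 
   q2   q3  q0 
 * q3   q3  q3 
(> = start, * = accepting)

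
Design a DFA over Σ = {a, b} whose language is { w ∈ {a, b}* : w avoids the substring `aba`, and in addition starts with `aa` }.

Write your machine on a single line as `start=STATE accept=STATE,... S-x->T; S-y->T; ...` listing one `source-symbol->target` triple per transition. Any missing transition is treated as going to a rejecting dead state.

Handle the two conditions separately and then intersect. The first has 4 states tracking partial matches of the forbidden pattern `aba`; the second has 4 states tracking whether the input so far still matches the prefix `aa`. A product state is a pair (one from each), accepting exactly when both do.
A 10-state machine:
        a   b  
>  q0   q1  q2 
   q1   q3  q4 
   q2   q5  q2 
 * q3   q3  q6 
   q4   q7  q2 
   q5   q5  q4 
 * q6   q8  q9 
   q7   q7  q7 
   q8   q8  q8 
 * q9   q3  q9 
(> = start, * = accepting)

start=q0; accept=q3,q6,q9; q0-a->q1; q0-b->q2; q1-a->q3; q1-b->q4; q2-a->q5; q2-b->q2; q3-a->q3; q3-b->q6; q4-a->q7; q4-b->q2; q5-a->q5; q5-b->q4; q6-a->q8; q6-b->q9; q7-a->q7; q7-b->q7; q8-a->q8; q8-b->q8; q9-a->q3; q9-b->q9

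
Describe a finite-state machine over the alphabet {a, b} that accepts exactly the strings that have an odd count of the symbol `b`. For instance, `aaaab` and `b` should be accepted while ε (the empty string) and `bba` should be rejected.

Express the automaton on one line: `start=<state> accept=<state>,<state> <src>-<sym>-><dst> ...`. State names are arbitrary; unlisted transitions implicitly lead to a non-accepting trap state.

Keep the running count of `b`s modulo 2: each `b` advances along the cycle q0 → q1 → q0 while other symbols loop. Accept at q1.
        a   b  
>  q0   q0  q1 
 * q1   q1  q0 
(> = start, * = accepting)

start=q0 accept=q1 q0-a->q0 q0-b->q1 q1-a->q1 q1-b->q0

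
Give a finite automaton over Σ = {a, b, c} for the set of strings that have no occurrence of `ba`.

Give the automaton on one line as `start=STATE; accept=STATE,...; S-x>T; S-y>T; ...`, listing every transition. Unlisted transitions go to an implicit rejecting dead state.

start=s0; accept=s0,s1; s0-a>s0; s0-b>s1; s0-c>s0; s1-a>s2; s1-b>s1; s1-c>s0; s2-a>s2; s2-b>s2; s2-c>s2

Track partial matches of the forbidden pattern `ba`. State s2 is a dead state reached once `ba` has occurred; every other state accepts. s0 means no part of `ba` is currently matched.
        a   b   c  
>* s0   s0  s1  s0 
 * s1   s2  s1  s0 
   s2   s2  s2  s2 
(> = start, * = accepting)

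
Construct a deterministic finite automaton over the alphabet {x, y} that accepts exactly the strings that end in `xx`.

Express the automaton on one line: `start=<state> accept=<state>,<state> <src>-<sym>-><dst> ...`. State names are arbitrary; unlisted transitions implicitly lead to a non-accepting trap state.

start=q0 accept=q2 q0-x->q1 q0-y->q0 q1-x->q2 q1-y->q0 q2-x->q2 q2-y->q0

Remember how much of `xx` the current input suffix matches. State q0 means no match yet; q1 means the last symbol is `x`; q2 means the last 2 symbols are `xx`. Only q2 accepts. On a mismatch, fall back to the longest proper suffix that is still a prefix of `xx`.
A 3-state machine:
        x   y  
>  q0   q1  q0 
   q1   q2  q0 
 * q2   q2  q0 
(> = start, * = accepting)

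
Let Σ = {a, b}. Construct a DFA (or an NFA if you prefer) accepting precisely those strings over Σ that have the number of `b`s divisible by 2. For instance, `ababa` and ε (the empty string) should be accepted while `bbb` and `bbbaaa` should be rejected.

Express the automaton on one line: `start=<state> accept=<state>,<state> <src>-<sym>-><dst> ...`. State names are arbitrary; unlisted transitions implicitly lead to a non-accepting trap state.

The only thing that matters is how many `b`s have appeared, reduced mod 2. Use one state per residue: s0 for 0, …, s1 for 1. Reading `b` moves to the next residue; anything else stays put. s0 is accepting.
        a   b  
>* s0   s0  s1 
   s1   s1  s0 
(> = start, * = accepting)

start=s0 accept=s0 s0-a->s0 s0-b->s1 s1-a->s1 s1-b->s0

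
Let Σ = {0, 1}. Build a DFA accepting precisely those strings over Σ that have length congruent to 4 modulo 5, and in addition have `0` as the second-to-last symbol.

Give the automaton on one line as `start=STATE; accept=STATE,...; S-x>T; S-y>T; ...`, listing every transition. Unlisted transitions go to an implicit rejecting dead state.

start=q0; accept=q11,q12; q0-0>q1; q0-1>q2; q1-0>q3; q1-1>q4; q2-0>q5; q2-1>q6; q3-0>q7; q3-1>q8; q4-0>q9; q4-1>q10; q5-0>q7; q5-1>q8; q6-0>q9; q6-1>q10; q7-0>q11; q7-1>q12; q8-0>q13; q8-1>q14; q9-0>q11; q9-1>q12; q10-0>q13; q10-1>q14; q11-0>q15; q11-1>q16; q12-0>q17; q12-1>q18; q13-0>q15; q13-1>q16; q14-0>q17; q14-1>q18; q15-0>q19; q15-1>q20; q16-0>q21; q16-1>q22; q17-0>q19; q17-1>q20; q18-0>q21; q18-1>q22; q19-0>q3; q19-1>q4; q20-0>q5; q20-1>q6; q21-0>q3; q21-1>q4; q22-0>q5; q22-1>q6

Handle the two conditions separately and then intersect. One (5 states) tracks the input length modulo 5; the other (7 states) tracks the last 2 symbols read. Each combined state is a pair, one component from each; accept when both components accept.
A 23-state machine:
          0    1  
>  q0     q1   q2 
   q1     q3   q4 
   q2     q5   q6 
   q3     q7   q8 
   q4     q9  q10 
   q5     q7   q8 
   q6     q9  q10 
   q7    q11  q12 
   q8    q13  q14 
   q9    q11  q12 
   q10   q13  q14 
 * q11   q15  q16 
 * q12   q17  q18 
   q13   q15  q16 
   q14   q17  q18 
   q15   q19  q20 
   q16   q21  q22 
   q17   q19  q20 
   q18   q21  q22 
   q19    q3   q4 
   q20    q5   q6 
   q21    q3   q4 
   q22    q5   q6 
(> = start, * = accepting)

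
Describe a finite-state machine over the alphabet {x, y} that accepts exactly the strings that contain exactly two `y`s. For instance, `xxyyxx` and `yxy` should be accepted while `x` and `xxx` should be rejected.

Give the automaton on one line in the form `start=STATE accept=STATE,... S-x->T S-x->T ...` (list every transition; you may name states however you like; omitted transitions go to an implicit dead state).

start=A accept=C A-x->A A-y->B B-x->B B-y->C C-x->C C-y->D D-x->D D-y->D

Only the number of `y`s matters, and only up to 3. Make a chain A → B → C → D advanced by each `y` (with D absorbing); every other symbol self-loops. The accepting set is {C}.
A 4-state machine:
       x  y 
>  A   A  B 
   B   B  C 
 * C   C  D 
   D   D  D 
(> = start, * = accepting)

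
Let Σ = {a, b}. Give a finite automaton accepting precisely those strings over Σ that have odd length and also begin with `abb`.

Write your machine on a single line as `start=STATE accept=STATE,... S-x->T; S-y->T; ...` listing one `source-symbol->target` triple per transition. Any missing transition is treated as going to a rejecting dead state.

start=q0; accept=q4; q0-a->q1; q0-b->q2; q1-a->q2; q1-b->q3; q2-a->q2; q2-b->q2; q3-a->q2; q3-b->q4; q4-a->q5; q4-b->q5; q5-a->q4; q5-b->q4

Build one automaton per condition and run them in lockstep. The first has 2 states tracking the input length modulo 2; the second has 5 states tracking whether the input so far still matches the prefix `abb`. A product state is a pair (one from each), accepting exactly when both do. After merging equivalent states the machine shrinks.
6 states suffice.
        a   b  
>  q0   q1  q2 
   q1   q2  q3 
   q2   q2  q2 
   q3   q2  q4 
 * q4   q5  q5 
   q5   q4  q4 
(> = start, * = accepting)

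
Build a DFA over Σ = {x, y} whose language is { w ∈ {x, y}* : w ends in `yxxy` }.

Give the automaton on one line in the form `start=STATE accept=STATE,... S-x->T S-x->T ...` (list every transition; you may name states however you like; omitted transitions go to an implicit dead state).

start=q0 accept=q4 q0-x->q0 q0-y->q1 q1-x->q2 q1-y->q1 q2-x->q3 q2-y->q1 q3-x->q0 q3-y->q4 q4-x->q2 q4-y->q1

Let each state record the length of the longest suffix of the input read so far that is also a prefix of `yxxy`. q1 means the last symbol is `y`; q2 means the last 2 symbols are `yx`; q3 means the last 3 symbols are `yxx`; q4 means the last 4 symbols are `yxxy`. Accept only at q4, where the string currently ends in `yxxy`.
A 5-state machine:
        x   y  
>  q0   q0  q1 
   q1   q2  q1 
   q2   q3  q1 
   q3   q0  q4 
 * q4   q2  q1 
(> = start, * = accepting)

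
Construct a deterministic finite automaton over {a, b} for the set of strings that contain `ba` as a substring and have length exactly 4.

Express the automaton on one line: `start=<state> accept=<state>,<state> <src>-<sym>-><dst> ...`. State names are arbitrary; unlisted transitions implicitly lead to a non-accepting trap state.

start=S0 accept=S9 S0-a->S1 S0-b->S2 S1-a->S3 S1-b->S4 S2-a->S5 S2-b->S4 S3-a->S6 S3-b->S7 S4-a->S8 S4-b->S7 S5-a->S8 S5-b->S8 S6-a->S6 S6-b->S6 S7-a->S9 S7-b->S6 S8-a->S9 S8-b->S9 S9-a->S6 S9-b->S6

Build one automaton per condition and run them in lockstep. The first has 3 states tracking whether and how much of `ba` has been seen; the second has 6 states tracking the input length, saturating at 5. A product state is a pair (one from each), accepting exactly when both do. After merging equivalent states the machine shrinks.
        a   b  
>  S0   S1  S2 
   S1   S3  S4 
   S2   S5  S4 
   S3   S6  S7 
   S4   S8  S7 
   S5   S8  S8 
   S6   S6  S6 
   S7   S9  S6 
   S8   S9  S9 
 * S9   S6  S6 
(> = start, * = accepting)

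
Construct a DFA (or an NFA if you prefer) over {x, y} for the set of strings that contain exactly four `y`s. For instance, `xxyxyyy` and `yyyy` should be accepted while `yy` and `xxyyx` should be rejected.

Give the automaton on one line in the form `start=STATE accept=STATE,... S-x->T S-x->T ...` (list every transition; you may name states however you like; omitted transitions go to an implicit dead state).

start=A accept=E A-x->A A-y->B B-x->B B-y->C C-x->C C-y->D D-x->D D-y->E E-x->E E-y->F F-x->F F-y->F

Only the number of `y`s matters, and only up to 5. Make a chain A → B → C → D → E → F advanced by each `y` (with F absorbing); every other symbol self-loops. The accepting set is {E}.
With 6 states:
       x  y 
>  A   A  B 
   B   B  C 
   C   C  D 
   D   D  E 
 * E   E  F 
   F   F  F 
(> = start, * = accepting)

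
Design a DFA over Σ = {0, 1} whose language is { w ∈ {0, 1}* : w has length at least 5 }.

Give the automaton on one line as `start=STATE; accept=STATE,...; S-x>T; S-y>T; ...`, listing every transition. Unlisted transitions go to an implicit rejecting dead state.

We only need to distinguish lengths 0, 1, …, 5, and '>5'. Chain s0 → s1 → s2 → s3 → s4 → s5 → s6 on every symbol, with s6 looping. Accepting states: {s5, s6}.
A 7-state machine:
        0   1  
>  s0   s1  s1 
   s1   s2  s2 
   s2   s3  s3 
   s3   s4  s4 
   s4   s5  s5 
 * s5   s6  s6 
 * s6   s6  s6 
(> = start, * = accepting)

start=s0; accept=s5,s6; s0-0>s1; s0-1>s1; s1-0>s2; s1-1>s2; s2-0>s3; s2-1>s3; s3-0>s4; s3-1>s4; s4-0>s5; s4-1>s5; s5-0>s6; s5-1>s6; s6-0>s6; s6-1>s6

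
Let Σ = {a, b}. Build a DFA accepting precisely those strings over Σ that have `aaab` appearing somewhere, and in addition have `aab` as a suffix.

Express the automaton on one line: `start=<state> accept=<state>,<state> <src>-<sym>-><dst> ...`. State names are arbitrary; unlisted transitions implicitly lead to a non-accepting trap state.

start=q0 accept=q4 q0-a->q1 q0-b->q0 q1-a->q2 q1-b->q0 q2-a->q3 q2-b->q0 q3-a->q3 q3-b->q4 q4-a->q5 q4-b->q6 q5-a->q3 q5-b->q6 q6-a->q5 q6-b->q6

Build one automaton per condition and run them in lockstep. The first has 5 states tracking whether and how much of `aaab` has been seen; the second has 4 states tracking how much of the suffix `aab` has currently been matched. A product state is a pair (one from each), accepting exactly when both do. Equivalent product states are then merged.
7 states suffice.
        a   b  
>  q0   q1  q0 
   q1   q2  q0 
   q2   q3  q0 
   q3   q3  q4 
 * q4   q5  q6 
   q5   q3  q6 
   q6   q5  q6 
(> = start, * = accepting)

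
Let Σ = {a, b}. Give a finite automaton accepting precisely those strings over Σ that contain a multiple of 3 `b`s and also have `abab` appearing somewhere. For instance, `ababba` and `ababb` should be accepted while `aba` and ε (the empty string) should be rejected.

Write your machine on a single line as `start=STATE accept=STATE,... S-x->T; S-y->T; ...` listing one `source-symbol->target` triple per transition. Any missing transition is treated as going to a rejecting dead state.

Handle the two conditions separately and then intersect. One (3 states) tracks the count of `b`s modulo 3; the other (5 states) tracks whether and how much of `abab` has been seen. Each combined state is a pair, one component from each; accept when both components accept.
15 states suffice.
          a    b  
>  q0     q1   q2 
   q1     q1   q3 
   q2     q4   q5 
   q3     q6   q5 
   q4     q4   q7 
   q5     q8   q0 
   q6     q4   q9 
   q7    q10   q0 
   q8     q8  q11 
   q9     q9  q12 
   q10    q8  q12 
   q11   q13   q2 
 * q12   q12  q14 
   q13    q1  q14 
   q14   q14   q9 
(> = start, * = accepting)

start=q0; accept=q12; q0-a->q1; q0-b->q2; q1-a->q1; q1-b->q3; q2-a->q4; q2-b->q5; q3-a->q6; q3-b->q5; q4-a->q4; q4-b->q7; q5-a->q8; q5-b->q0; q6-a->q4; q6-b->q9; q7-a->q10; q7-b->q0; q8-a->q8; q8-b->q11; q9-a->q9; q9-b->q12; q10-a->q8; q10-b->q12; q11-a->q13; q11-b->q2; q12-a->q12; q12-b->q14; q13-a->q1; q13-b->q14; q14-a->q14; q14-b->q9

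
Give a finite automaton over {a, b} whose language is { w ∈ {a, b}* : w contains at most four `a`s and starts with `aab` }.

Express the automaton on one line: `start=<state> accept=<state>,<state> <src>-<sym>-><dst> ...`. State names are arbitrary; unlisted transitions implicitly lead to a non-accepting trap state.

Handle the two conditions separately and then intersect. The first has 6 states tracking the count of `a`s, saturating at 5; the second has 5 states tracking whether the input so far still matches the prefix `aab`. A product state is a pair (one from each), accepting exactly when both do.
With 13 states:
          a    b  
>  q0     q1   q2 
   q1     q3   q4 
   q2     q4   q2 
   q3     q5   q6 
   q4     q7   q4 
   q5     q8   q5 
 * q6     q9   q6 
   q7     q5   q7 
   q8    q10   q8 
 * q9    q11   q9 
   q10   q10  q10 
 * q11   q12  q11 
   q12   q12  q12 
(> = start, * = accepting)

start=q0 accept=q6,q9,q11 q0-a->q1 q0-b->q2 q1-a->q3 q1-b->q4 q2-a->q4 q2-b->q2 q3-a->q5 q3-b->q6 q4-a->q7 q4-b->q4 q5-a->q8 q5-b->q5 q6-a->q9 q6-b->q6 q7-a->q5 q7-b->q7 q8-a->q10 q8-b->q8 q9-a->q11 q9-b->q9 q10-a->q10 q10-b->q10 q11-a->q12 q11-b->q11 q12-a->q12 q12-b->q12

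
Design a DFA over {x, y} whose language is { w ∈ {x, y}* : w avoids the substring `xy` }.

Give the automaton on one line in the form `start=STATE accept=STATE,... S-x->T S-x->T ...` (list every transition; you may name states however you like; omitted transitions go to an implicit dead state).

start=A accept=A,B A-x->B A-y->A B-x->B B-y->C C-x->C C-y->C

Track partial matches of the forbidden pattern `xy`. State C is a dead state reached once `xy` has occurred; every other state accepts. A means no part of `xy` is currently matched.
3 states suffice.
       x  y 
>* A   B  A 
 * B   B  C 
   C   C  C 
(> = start, * = accepting)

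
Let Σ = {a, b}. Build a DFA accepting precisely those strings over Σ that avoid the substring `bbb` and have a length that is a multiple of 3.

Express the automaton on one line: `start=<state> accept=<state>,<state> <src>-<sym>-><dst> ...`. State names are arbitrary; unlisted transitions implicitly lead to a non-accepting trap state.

start=s0 accept=s0,s6,s7 s0-a->s1 s0-b->s2 s1-a->s3 s1-b->s4 s2-a->s3 s2-b->s5 s3-a->s0 s3-b->s6 s4-a->s0 s4-b->s7 s5-a->s0 s5-b->s8 s6-a->s1 s6-b->s9 s7-a->s1 s7-b->s8 s8-a->s8 s8-b->s8 s9-a->s3 s9-b->s8

Handle the two conditions separately and then intersect. One (4 states) tracks partial matches of the forbidden pattern `bbb`; the other (3 states) tracks the input length modulo 3. Each combined state is a pair, one component from each; accept when both components accept. After merging equivalent states the machine shrinks.
        a   b  
>* s0   s1  s2 
   s1   s3  s4 
   s2   s3  s5 
   s3   s0  s6 
   s4   s0  s7 
   s5   s0  s8 
 * s6   s1  s9 
 * s7   s1  s8 
   s8   s8  s8 
   s9   s3  s8 
(> = start, * = accepting)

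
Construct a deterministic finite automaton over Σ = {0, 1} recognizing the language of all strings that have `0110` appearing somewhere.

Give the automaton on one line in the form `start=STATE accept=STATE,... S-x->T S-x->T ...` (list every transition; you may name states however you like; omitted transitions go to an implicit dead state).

States s0..s3 record the length of the longest prefix of `0110` that matches the current input suffix. Reaching s4 means `0110` has been seen, and we stay there forever. Accept from s4.
With 5 states:
        0   1  
>  s0   s1  s0 
   s1   s1  s2 
   s2   s1  s3 
   s3   s4  s0 
 * s4   s4  s4 
(> = start, * = accepting)

start=s0 accept=s4 s0-0->s1 s0-1->s0 s1-0->s1 s1-1->s2 s2-0->s1 s2-1->s3 s3-0->s4 s3-1->s0 s4-0->s4 s4-1->s4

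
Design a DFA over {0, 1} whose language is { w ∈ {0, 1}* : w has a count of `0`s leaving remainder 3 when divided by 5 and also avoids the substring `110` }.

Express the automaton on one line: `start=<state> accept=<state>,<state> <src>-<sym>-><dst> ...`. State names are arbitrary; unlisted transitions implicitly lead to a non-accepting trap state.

Build one automaton per condition and run them in lockstep. The first has 5 states tracking the count of `0`s modulo 5; the second has 4 states tracking partial matches of the forbidden pattern `110`. A product state is a pair (one from each), accepting exactly when both do.
20 states suffice.
          0    1  
>  s0     s1   s2 
   s1     s3   s4 
   s2     s1   s5 
   s3     s6   s7 
   s4     s3   s8 
   s5     s9   s5 
 * s6    s10  s11 
   s7     s6  s12 
   s8    s13   s8 
   s9    s13   s9 
   s10    s0  s14 
 * s11   s10  s15 
   s12   s16  s12 
   s13   s16  s13 
   s14    s0  s17 
 * s15   s18  s15 
   s16   s18  s16 
   s17   s19  s17 
   s18   s19  s18 
   s19    s9  s19 
(> = start, * = accepting)

start=s0 accept=s6,s11,s15 s0-0->s1 s0-1->s2 s1-0->s3 s1-1->s4 s2-0->s1 s2-1->s5 s3-0->s6 s3-1->s7 s4-0->s3 s4-1->s8 s5-0->s9 s5-1->s5 s6-0->s10 s6-1->s11 s7-0->s6 s7-1->s12 s8-0->s13 s8-1->s8 s9-0->s13 s9-1->s9 s10-0->s0 s10-1->s14 s11-0->s10 s11-1->s15 s12-0->s16 s12-1->s12 s13-0->s16 s13-1->s13 s14-0->s0 s14-1->s17 s15-0->s18 s15-1->s15 s16-0->s18 s16-1->s16 s17-0->s19 s17-1->s17 s18-0->s19 s18-1->s18 s19-0->s9 s19-1->s19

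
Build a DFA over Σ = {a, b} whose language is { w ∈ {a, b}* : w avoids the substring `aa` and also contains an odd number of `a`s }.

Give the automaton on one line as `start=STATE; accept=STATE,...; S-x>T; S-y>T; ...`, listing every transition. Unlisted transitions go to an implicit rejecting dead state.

start=q0; accept=q1,q3; q0-a>q1; q0-b>q0; q1-a>q2; q1-b>q3; q2-a>q4; q2-b>q2; q3-a>q5; q3-b>q3; q4-a>q2; q4-b>q4; q5-a>q4; q5-b>q0

Handle the two conditions separately and then intersect. The first has 3 states tracking partial matches of the forbidden pattern `aa`; the second has 2 states tracking the count of `a`s modulo 2. A product state is a pair (one from each), accepting exactly when both do.
        a   b  
>  q0   q1  q0 
 * q1   q2  q3 
   q2   q4  q2 
 * q3   q5  q3 
   q4   q2  q4 
   q5   q4  q0 
(> = start, * = accepting)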